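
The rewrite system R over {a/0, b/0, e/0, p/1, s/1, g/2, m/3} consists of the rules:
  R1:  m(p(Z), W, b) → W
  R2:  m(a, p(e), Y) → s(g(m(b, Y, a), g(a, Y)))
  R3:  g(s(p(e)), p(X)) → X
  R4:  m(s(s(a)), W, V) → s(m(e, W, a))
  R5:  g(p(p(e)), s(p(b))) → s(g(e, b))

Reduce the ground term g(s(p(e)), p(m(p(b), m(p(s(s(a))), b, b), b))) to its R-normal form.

1. g(s(p(e)), p(m(p(b), m(p(s(s(a))), b, b), b)))  →  m(p(b), m(p(s(s(a))), b, b), b)   [R3 at ε]
2. m(p(b), m(p(s(s(a))), b, b), b)  →  m(p(s(s(a))), b, b)   [R1 at ε]
3. m(p(s(s(a))), b, b)  →  b   [R1 at ε]

b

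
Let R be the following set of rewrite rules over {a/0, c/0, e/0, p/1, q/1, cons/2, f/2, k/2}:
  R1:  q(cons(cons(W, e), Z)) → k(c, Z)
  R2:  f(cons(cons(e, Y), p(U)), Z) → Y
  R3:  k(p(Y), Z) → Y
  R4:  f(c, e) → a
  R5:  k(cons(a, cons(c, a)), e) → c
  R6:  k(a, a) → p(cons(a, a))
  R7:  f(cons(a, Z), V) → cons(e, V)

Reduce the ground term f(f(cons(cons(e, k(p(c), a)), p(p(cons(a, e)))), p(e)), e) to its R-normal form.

a

1. f(f(cons(cons(e, k(p(c), a)), p(p(cons(a, e)))), p(e)), e)  →  f(k(p(c), a), e)   [R2 at 1]
2. f(k(p(c), a), e)  →  f(c, e)   [R3 at 1]
3. f(c, e)  →  a   [R4 at ε]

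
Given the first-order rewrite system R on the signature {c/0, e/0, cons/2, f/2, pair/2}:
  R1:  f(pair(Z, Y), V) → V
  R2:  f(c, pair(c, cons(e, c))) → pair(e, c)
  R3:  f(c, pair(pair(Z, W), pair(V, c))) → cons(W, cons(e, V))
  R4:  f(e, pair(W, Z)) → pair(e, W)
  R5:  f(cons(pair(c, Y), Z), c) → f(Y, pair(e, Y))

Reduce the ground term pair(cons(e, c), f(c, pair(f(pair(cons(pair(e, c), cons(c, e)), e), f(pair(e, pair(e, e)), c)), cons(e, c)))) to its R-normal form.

1. pair(cons(e, c), f(c, pair(f(pair(cons(pair(e, c), cons(c, e)), e), f(pair(e, pair(e, e)), c)), cons(e, c))))  →  pair(cons(e, c), f(c, pair(f(pair(e, pair(e, e)), c), cons(e, c))))   [R1 at 2.2.1]
2. pair(cons(e, c), f(c, pair(f(pair(e, pair(e, e)), c), cons(e, c))))  →  pair(cons(e, c), f(c, pair(c, cons(e, c))))   [R1 at 2.2.1]
3. pair(cons(e, c), f(c, pair(c, cons(e, c))))  →  pair(cons(e, c), pair(e, c))   [R2 at 2]

pair(cons(e, c), pair(e, c))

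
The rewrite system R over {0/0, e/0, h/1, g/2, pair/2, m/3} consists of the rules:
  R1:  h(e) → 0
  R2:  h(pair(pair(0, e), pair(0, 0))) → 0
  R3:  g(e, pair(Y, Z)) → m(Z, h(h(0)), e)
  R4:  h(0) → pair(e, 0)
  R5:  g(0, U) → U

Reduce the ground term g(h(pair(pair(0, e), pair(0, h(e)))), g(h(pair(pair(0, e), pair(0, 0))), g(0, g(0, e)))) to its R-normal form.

1. g(h(pair(pair(0, e), pair(0, h(e)))), g(h(pair(pair(0, e), pair(0, 0))), g(0, g(0, e))))  →  g(h(pair(pair(0, e), pair(0, 0))), g(h(pair(pair(0, e), pair(0, 0))), g(0, g(0, e))))   [R1 at 1.1.2.2]
2. g(h(pair(pair(0, e), pair(0, 0))), g(h(pair(pair(0, e), pair(0, 0))), g(0, g(0, e))))  →  g(0, g(h(pair(pair(0, e), pair(0, 0))), g(0, g(0, e))))   [R2 at 1]
3. g(0, g(h(pair(pair(0, e), pair(0, 0))), g(0, g(0, e))))  →  g(h(pair(pair(0, e), pair(0, 0))), g(0, g(0, e)))   [R5 at ε]
4. g(h(pair(pair(0, e), pair(0, 0))), g(0, g(0, e)))  →  g(0, g(0, g(0, e)))   [R2 at 1]
5. g(0, g(0, g(0, e)))  →  g(0, g(0, e))   [R5 at ε]
6. g(0, g(0, e))  →  g(0, e)   [R5 at ε]
7. g(0, e)  →  e   [R5 at ε]

e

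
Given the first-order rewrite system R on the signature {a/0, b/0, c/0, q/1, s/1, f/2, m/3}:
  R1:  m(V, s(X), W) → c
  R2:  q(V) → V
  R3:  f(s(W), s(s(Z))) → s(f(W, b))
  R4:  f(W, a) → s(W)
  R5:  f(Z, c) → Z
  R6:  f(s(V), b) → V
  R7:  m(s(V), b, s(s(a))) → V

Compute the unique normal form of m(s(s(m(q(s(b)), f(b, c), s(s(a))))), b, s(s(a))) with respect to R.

s(b)

1. m(s(s(m(q(s(b)), f(b, c), s(s(a))))), b, s(s(a)))  →  s(m(q(s(b)), f(b, c), s(s(a))))   [R7 at ε]
2. s(m(q(s(b)), f(b, c), s(s(a))))  →  s(m(s(b), f(b, c), s(s(a))))   [R2 at 1.1]
3. s(m(s(b), f(b, c), s(s(a))))  →  s(m(s(b), b, s(s(a))))   [R5 at 1.2]
4. s(m(s(b), b, s(s(a))))  →  s(b)   [R7 at 1]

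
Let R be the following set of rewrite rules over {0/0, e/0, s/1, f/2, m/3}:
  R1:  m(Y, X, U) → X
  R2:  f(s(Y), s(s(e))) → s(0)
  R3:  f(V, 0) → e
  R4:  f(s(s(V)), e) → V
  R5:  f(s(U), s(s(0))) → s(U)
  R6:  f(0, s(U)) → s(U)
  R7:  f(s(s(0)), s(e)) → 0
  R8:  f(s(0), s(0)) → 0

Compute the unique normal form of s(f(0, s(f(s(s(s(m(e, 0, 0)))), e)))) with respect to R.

1. s(f(0, s(f(s(s(s(m(e, 0, 0)))), e))))  →  s(s(f(s(s(s(m(e, 0, 0)))), e)))   [R6 at 1]
2. s(s(f(s(s(s(m(e, 0, 0)))), e)))  →  s(s(s(m(e, 0, 0))))   [R4 at 1.1]
3. s(s(s(m(e, 0, 0))))  →  s(s(s(0)))   [R1 at 1.1.1]

s(s(s(0)))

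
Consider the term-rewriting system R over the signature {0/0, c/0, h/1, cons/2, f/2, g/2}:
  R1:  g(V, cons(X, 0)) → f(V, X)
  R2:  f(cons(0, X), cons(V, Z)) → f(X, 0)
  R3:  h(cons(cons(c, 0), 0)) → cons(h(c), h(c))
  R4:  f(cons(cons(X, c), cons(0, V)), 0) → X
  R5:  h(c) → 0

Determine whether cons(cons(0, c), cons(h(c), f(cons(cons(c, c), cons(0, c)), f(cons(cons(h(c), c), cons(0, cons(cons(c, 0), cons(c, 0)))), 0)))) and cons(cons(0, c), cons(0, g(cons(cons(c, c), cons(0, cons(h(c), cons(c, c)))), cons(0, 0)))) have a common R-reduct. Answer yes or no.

yes — NF(t₁) = cons(cons(0, c), cons(0, c)), NF(t₂) = cons(cons(0, c), cons(0, c))

Reduce t₁ = cons(cons(0, c), cons(h(c), f(cons(cons(c, c), cons(0, c)), f(cons(cons(h(c), c), cons(0, cons(cons(c, 0), cons(c, 0)))), 0)))):
1. cons(cons(0, c), cons(h(c), f(cons(cons(c, c), cons(0, c)), f(cons(cons(h(c), c), cons(0, cons(cons(c, 0), cons(c, 0)))), 0))))  →  cons(cons(0, c), cons(0, f(cons(cons(c, c), cons(0, c)), f(cons(cons(h(c), c), cons(0, cons(cons(c, 0), cons(c, 0)))), 0))))   [R5 at 2.1]
2. cons(cons(0, c), cons(0, f(cons(cons(c, c), cons(0, c)), f(cons(cons(h(c), c), cons(0, cons(cons(c, 0), cons(c, 0)))), 0))))  →  cons(cons(0, c), cons(0, f(cons(cons(c, c), cons(0, c)), h(c))))   [R4 at 2.2.2]
3. cons(cons(0, c), cons(0, f(cons(cons(c, c), cons(0, c)), h(c))))  →  cons(cons(0, c), cons(0, f(cons(cons(c, c), cons(0, c)), 0)))   [R5 at 2.2.2]
4. cons(cons(0, c), cons(0, f(cons(cons(c, c), cons(0, c)), 0)))  →  cons(cons(0, c), cons(0, c))   [R4 at 2.2]

Reduce t₂ = cons(cons(0, c), cons(0, g(cons(cons(c, c), cons(0, cons(h(c), cons(c, c)))), cons(0, 0)))):
1. cons(cons(0, c), cons(0, g(cons(cons(c, c), cons(0, cons(h(c), cons(c, c)))), cons(0, 0))))  →  cons(cons(0, c), cons(0, f(cons(cons(c, c), cons(0, cons(h(c), cons(c, c)))), 0)))   [R1 at 2.2]
2. cons(cons(0, c), cons(0, f(cons(cons(c, c), cons(0, cons(h(c), cons(c, c)))), 0)))  →  cons(cons(0, c), cons(0, c))   [R4 at 2.2]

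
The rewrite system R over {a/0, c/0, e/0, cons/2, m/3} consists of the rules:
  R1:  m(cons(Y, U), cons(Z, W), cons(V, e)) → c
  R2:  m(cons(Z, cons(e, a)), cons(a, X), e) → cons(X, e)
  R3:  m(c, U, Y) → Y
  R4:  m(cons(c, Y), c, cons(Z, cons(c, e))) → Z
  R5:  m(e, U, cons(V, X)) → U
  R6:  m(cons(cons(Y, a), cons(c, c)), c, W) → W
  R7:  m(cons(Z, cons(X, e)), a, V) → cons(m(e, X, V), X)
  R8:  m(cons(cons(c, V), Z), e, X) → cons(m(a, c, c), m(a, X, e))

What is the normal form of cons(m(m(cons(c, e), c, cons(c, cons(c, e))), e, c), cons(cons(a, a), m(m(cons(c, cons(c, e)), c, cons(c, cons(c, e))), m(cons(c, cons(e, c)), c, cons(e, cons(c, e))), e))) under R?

cons(c, cons(cons(a, a), e))

1. cons(m(m(cons(c, e), c, cons(c, cons(c, e))), e, c), cons(cons(a, a), m(m(cons(c, cons(c, e)), c, cons(c, cons(c, e))), m(cons(c, cons(e, c)), c, cons(e, cons(c, e))), e)))  →  cons(m(c, e, c), cons(cons(a, a), m(m(cons(c, cons(c, e)), c, cons(c, cons(c, e))), m(cons(c, cons(e, c)), c, cons(e, cons(c, e))), e)))   [R4 at 1.1]
2. cons(m(c, e, c), cons(cons(a, a), m(m(cons(c, cons(c, e)), c, cons(c, cons(c, e))), m(cons(c, cons(e, c)), c, cons(e, cons(c, e))), e)))  →  cons(c, cons(cons(a, a), m(m(cons(c, cons(c, e)), c, cons(c, cons(c, e))), m(cons(c, cons(e, c)), c, cons(e, cons(c, e))), e)))   [R3 at 1]
3. cons(c, cons(cons(a, a), m(m(cons(c, cons(c, e)), c, cons(c, cons(c, e))), m(cons(c, cons(e, c)), c, cons(e, cons(c, e))), e)))  →  cons(c, cons(cons(a, a), m(c, m(cons(c, cons(e, c)), c, cons(e, cons(c, e))), e)))   [R4 at 2.2.1]
4. cons(c, cons(cons(a, a), m(c, m(cons(c, cons(e, c)), c, cons(e, cons(c, e))), e)))  →  cons(c, cons(cons(a, a), e))   [R3 at 2.2]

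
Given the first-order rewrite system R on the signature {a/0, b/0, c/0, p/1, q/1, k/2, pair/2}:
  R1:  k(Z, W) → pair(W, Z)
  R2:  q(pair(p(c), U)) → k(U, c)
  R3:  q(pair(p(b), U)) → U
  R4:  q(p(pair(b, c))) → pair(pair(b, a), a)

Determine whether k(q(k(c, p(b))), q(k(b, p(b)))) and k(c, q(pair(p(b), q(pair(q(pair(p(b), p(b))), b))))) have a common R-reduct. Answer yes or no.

yes — NF(t₁) = pair(b, c), NF(t₂) = pair(b, c)

Reduce t₁ = k(q(k(c, p(b))), q(k(b, p(b)))):
1. k(q(k(c, p(b))), q(k(b, p(b))))  →  pair(q(k(b, p(b))), q(k(c, p(b))))   [R1 at ε]
2. pair(q(k(b, p(b))), q(k(c, p(b))))  →  pair(q(pair(p(b), b)), q(k(c, p(b))))   [R1 at 1.1]
3. pair(q(pair(p(b), b)), q(k(c, p(b))))  →  pair(b, q(k(c, p(b))))   [R3 at 1]
4. pair(b, q(k(c, p(b))))  →  pair(b, q(pair(p(b), c)))   [R1 at 2.1]
5. pair(b, q(pair(p(b), c)))  →  pair(b, c)   [R3 at 2]

Reduce t₂ = k(c, q(pair(p(b), q(pair(q(pair(p(b), p(b))), b))))):
1. k(c, q(pair(p(b), q(pair(q(pair(p(b), p(b))), b)))))  →  pair(q(pair(p(b), q(pair(q(pair(p(b), p(b))), b)))), c)   [R1 at ε]
2. pair(q(pair(p(b), q(pair(q(pair(p(b), p(b))), b)))), c)  →  pair(q(pair(q(pair(p(b), p(b))), b)), c)   [R3 at 1]
3. pair(q(pair(q(pair(p(b), p(b))), b)), c)  →  pair(q(pair(p(b), b)), c)   [R3 at 1.1.1]
4. pair(q(pair(p(b), b)), c)  →  pair(b, c)   [R3 at 1]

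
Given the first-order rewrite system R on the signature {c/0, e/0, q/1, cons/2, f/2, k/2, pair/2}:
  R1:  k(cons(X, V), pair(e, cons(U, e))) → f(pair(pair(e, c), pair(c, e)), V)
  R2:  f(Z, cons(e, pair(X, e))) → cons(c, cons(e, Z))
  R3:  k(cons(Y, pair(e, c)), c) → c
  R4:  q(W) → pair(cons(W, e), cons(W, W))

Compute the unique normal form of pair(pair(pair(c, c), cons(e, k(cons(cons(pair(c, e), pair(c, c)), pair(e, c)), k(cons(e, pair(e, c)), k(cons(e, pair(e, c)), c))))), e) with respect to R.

1. pair(pair(pair(c, c), cons(e, k(cons(cons(pair(c, e), pair(c, c)), pair(e, c)), k(cons(e, pair(e, c)), k(cons(e, pair(e, c)), c))))), e)  →  pair(pair(pair(c, c), cons(e, k(cons(cons(pair(c, e), pair(c, c)), pair(e, c)), k(cons(e, pair(e, c)), c)))), e)   [R3 at 1.2.2.2.2]
2. pair(pair(pair(c, c), cons(e, k(cons(cons(pair(c, e), pair(c, c)), pair(e, c)), k(cons(e, pair(e, c)), c)))), e)  →  pair(pair(pair(c, c), cons(e, k(cons(cons(pair(c, e), pair(c, c)), pair(e, c)), c))), e)   [R3 at 1.2.2.2]
3. pair(pair(pair(c, c), cons(e, k(cons(cons(pair(c, e), pair(c, c)), pair(e, c)), c))), e)  →  pair(pair(pair(c, c), cons(e, c)), e)   [R3 at 1.2.2]

pair(pair(pair(c, c), cons(e, c)), e)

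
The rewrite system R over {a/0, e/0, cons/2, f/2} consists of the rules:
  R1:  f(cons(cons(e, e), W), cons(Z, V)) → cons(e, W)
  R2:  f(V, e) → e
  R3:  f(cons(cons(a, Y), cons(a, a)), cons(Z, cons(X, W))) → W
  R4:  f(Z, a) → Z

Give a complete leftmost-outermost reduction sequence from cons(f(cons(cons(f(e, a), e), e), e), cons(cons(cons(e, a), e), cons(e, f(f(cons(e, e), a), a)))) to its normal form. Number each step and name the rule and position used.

1. cons(f(cons(cons(f(e, a), e), e), e), cons(cons(cons(e, a), e), cons(e, f(f(cons(e, e), a), a))))  →  cons(e, cons(cons(cons(e, a), e), cons(e, f(f(cons(e, e), a), a))))   [R2 at 1]
2. cons(e, cons(cons(cons(e, a), e), cons(e, f(f(cons(e, e), a), a))))  →  cons(e, cons(cons(cons(e, a), e), cons(e, f(cons(e, e), a))))   [R4 at 2.2.2]
3. cons(e, cons(cons(cons(e, a), e), cons(e, f(cons(e, e), a))))  →  cons(e, cons(cons(cons(e, a), e), cons(e, cons(e, e))))   [R4 at 2.2.2]

cons(e, cons(cons(cons(e, a), e), cons(e, cons(e, e))))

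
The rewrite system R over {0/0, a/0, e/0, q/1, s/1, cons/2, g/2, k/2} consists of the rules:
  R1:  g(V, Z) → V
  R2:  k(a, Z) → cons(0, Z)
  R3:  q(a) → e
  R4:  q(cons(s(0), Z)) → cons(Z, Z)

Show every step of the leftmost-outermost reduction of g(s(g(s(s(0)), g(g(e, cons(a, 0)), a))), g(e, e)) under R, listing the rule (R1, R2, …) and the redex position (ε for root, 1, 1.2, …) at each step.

1. g(s(g(s(s(0)), g(g(e, cons(a, 0)), a))), g(e, e))  →  s(g(s(s(0)), g(g(e, cons(a, 0)), a)))   [R1 at ε]
2. s(g(s(s(0)), g(g(e, cons(a, 0)), a)))  →  s(s(s(0)))   [R1 at 1]

s(s(s(0)))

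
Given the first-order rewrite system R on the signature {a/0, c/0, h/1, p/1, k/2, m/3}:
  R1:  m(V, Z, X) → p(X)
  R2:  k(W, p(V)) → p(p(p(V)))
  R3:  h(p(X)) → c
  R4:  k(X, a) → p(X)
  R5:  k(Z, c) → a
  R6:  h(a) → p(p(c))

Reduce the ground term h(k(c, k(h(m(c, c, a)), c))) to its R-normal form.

c

1. h(k(c, k(h(m(c, c, a)), c)))  →  h(k(c, a))   [R5 at 1.2]
2. h(k(c, a))  →  h(p(c))   [R4 at 1]
3. h(p(c))  →  c   [R3 at ε]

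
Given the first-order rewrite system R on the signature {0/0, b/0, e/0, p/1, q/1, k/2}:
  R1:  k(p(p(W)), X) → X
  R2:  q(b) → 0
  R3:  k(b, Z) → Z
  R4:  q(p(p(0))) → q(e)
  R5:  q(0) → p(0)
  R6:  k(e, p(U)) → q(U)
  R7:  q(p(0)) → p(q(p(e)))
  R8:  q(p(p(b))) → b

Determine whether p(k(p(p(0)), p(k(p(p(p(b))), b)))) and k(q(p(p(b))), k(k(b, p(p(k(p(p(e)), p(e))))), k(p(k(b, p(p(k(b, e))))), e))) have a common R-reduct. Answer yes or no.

Reduce t₁ = p(k(p(p(0)), p(k(p(p(p(b))), b)))):
1. p(k(p(p(0)), p(k(p(p(p(b))), b))))  →  p(p(k(p(p(p(b))), b)))   [R1 at 1]
2. p(p(k(p(p(p(b))), b)))  →  p(p(b))   [R1 at 1.1]

Reduce t₂ = k(q(p(p(b))), k(k(b, p(p(k(p(p(e)), p(e))))), k(p(k(b, p(p(k(b, e))))), e))):
1. k(q(p(p(b))), k(k(b, p(p(k(p(p(e)), p(e))))), k(p(k(b, p(p(k(b, e))))), e)))  →  k(b, k(k(b, p(p(k(p(p(e)), p(e))))), k(p(k(b, p(p(k(b, e))))), e)))   [R8 at 1]
2. k(b, k(k(b, p(p(k(p(p(e)), p(e))))), k(p(k(b, p(p(k(b, e))))), e)))  →  k(k(b, p(p(k(p(p(e)), p(e))))), k(p(k(b, p(p(k(b, e))))), e))   [R3 at ε]
3. k(k(b, p(p(k(p(p(e)), p(e))))), k(p(k(b, p(p(k(b, e))))), e))  →  k(p(p(k(p(p(e)), p(e)))), k(p(k(b, p(p(k(b, e))))), e))   [R3 at 1]
4. k(p(p(k(p(p(e)), p(e)))), k(p(k(b, p(p(k(b, e))))), e))  →  k(p(k(b, p(p(k(b, e))))), e)   [R1 at ε]
5. k(p(k(b, p(p(k(b, e))))), e)  →  k(p(p(p(k(b, e)))), e)   [R3 at 1.1]
6. k(p(p(p(k(b, e)))), e)  →  e   [R1 at ε]

no — NF(t₁) = p(p(b)), NF(t₂) = e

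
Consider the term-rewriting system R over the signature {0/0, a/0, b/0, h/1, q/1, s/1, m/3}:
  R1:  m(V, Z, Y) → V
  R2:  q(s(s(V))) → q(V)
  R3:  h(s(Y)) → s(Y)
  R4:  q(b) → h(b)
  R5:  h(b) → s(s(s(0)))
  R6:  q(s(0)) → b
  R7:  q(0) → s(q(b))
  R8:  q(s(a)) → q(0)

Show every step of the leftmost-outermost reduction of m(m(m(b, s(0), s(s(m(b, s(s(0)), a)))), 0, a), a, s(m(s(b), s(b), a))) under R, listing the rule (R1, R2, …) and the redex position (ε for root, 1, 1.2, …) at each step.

1. m(m(m(b, s(0), s(s(m(b, s(s(0)), a)))), 0, a), a, s(m(s(b), s(b), a)))  →  m(m(b, s(0), s(s(m(b, s(s(0)), a)))), 0, a)   [R1 at ε]
2. m(m(b, s(0), s(s(m(b, s(s(0)), a)))), 0, a)  →  m(b, s(0), s(s(m(b, s(s(0)), a))))   [R1 at ε]
3. m(b, s(0), s(s(m(b, s(s(0)), a))))  →  b   [R1 at ε]

b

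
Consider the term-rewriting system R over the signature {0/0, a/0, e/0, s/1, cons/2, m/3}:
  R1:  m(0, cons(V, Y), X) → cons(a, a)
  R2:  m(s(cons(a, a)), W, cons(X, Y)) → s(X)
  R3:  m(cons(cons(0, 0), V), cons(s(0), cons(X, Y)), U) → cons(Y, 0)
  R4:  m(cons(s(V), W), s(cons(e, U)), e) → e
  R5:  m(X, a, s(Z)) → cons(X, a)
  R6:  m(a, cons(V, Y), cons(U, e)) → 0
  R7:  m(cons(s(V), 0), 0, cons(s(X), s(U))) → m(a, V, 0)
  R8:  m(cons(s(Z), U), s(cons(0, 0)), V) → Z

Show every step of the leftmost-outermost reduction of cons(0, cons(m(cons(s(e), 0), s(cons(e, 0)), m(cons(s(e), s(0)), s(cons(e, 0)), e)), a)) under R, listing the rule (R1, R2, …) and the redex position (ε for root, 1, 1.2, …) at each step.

cons(0, cons(e, a))

1. cons(0, cons(m(cons(s(e), 0), s(cons(e, 0)), m(cons(s(e), s(0)), s(cons(e, 0)), e)), a))  →  cons(0, cons(m(cons(s(e), 0), s(cons(e, 0)), e), a))   [R4 at 2.1.3]
2. cons(0, cons(m(cons(s(e), 0), s(cons(e, 0)), e), a))  →  cons(0, cons(e, a))   [R4 at 2.1]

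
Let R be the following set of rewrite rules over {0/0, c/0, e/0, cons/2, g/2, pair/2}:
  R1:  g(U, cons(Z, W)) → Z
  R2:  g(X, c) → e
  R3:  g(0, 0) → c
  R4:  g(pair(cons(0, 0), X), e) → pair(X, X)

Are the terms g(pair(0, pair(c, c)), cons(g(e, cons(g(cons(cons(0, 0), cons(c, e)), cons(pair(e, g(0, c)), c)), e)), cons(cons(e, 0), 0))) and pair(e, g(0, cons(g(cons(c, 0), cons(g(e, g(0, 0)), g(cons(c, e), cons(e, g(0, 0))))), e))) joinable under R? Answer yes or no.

yes — NF(t₁) = pair(e, e), NF(t₂) = pair(e, e)

Reduce t₁ = g(pair(0, pair(c, c)), cons(g(e, cons(g(cons(cons(0, 0), cons(c, e)), cons(pair(e, g(0, c)), c)), e)), cons(cons(e, 0), 0))):
1. g(pair(0, pair(c, c)), cons(g(e, cons(g(cons(cons(0, 0), cons(c, e)), cons(pair(e, g(0, c)), c)), e)), cons(cons(e, 0), 0)))  →  g(e, cons(g(cons(cons(0, 0), cons(c, e)), cons(pair(e, g(0, c)), c)), e))   [R1 at ε]
2. g(e, cons(g(cons(cons(0, 0), cons(c, e)), cons(pair(e, g(0, c)), c)), e))  →  g(cons(cons(0, 0), cons(c, e)), cons(pair(e, g(0, c)), c))   [R1 at ε]
3. g(cons(cons(0, 0), cons(c, e)), cons(pair(e, g(0, c)), c))  →  pair(e, g(0, c))   [R1 at ε]
4. pair(e, g(0, c))  →  pair(e, e)   [R2 at 2]

Reduce t₂ = pair(e, g(0, cons(g(cons(c, 0), cons(g(e, g(0, 0)), g(cons(c, e), cons(e, g(0, 0))))), e))):
1. pair(e, g(0, cons(g(cons(c, 0), cons(g(e, g(0, 0)), g(cons(c, e), cons(e, g(0, 0))))), e)))  →  pair(e, g(cons(c, 0), cons(g(e, g(0, 0)), g(cons(c, e), cons(e, g(0, 0))))))   [R1 at 2]
2. pair(e, g(cons(c, 0), cons(g(e, g(0, 0)), g(cons(c, e), cons(e, g(0, 0))))))  →  pair(e, g(e, g(0, 0)))   [R1 at 2]
3. pair(e, g(e, g(0, 0)))  →  pair(e, g(e, c))   [R3 at 2.2]
4. pair(e, g(e, c))  →  pair(e, e)   [R2 at 2]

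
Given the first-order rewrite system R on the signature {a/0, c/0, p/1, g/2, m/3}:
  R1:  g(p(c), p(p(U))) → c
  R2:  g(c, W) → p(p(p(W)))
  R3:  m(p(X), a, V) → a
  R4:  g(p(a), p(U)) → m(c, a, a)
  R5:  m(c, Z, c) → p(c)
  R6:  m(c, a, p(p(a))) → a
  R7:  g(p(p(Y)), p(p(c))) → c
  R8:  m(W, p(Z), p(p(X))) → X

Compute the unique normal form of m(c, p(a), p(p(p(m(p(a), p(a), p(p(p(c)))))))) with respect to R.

p(p(c))

1. m(c, p(a), p(p(p(m(p(a), p(a), p(p(p(c))))))))  →  p(m(p(a), p(a), p(p(p(c)))))   [R8 at ε]
2. p(m(p(a), p(a), p(p(p(c)))))  →  p(p(c))   [R8 at 1]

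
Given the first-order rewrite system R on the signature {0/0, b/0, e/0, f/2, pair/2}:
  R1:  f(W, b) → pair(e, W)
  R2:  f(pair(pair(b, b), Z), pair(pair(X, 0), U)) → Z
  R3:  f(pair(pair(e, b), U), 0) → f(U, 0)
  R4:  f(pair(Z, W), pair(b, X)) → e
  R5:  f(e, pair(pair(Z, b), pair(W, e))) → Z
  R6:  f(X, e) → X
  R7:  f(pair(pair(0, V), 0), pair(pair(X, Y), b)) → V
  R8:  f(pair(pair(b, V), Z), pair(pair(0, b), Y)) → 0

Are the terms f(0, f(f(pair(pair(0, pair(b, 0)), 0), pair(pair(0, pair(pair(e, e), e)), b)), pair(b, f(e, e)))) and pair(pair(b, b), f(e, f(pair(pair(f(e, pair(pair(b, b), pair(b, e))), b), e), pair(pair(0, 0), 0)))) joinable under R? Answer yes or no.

Reduce t₁ = f(0, f(f(pair(pair(0, pair(b, 0)), 0), pair(pair(0, pair(pair(e, e), e)), b)), pair(b, f(e, e)))):
1. f(0, f(f(pair(pair(0, pair(b, 0)), 0), pair(pair(0, pair(pair(e, e), e)), b)), pair(b, f(e, e))))  →  f(0, f(pair(b, 0), pair(b, f(e, e))))   [R7 at 2.1]
2. f(0, f(pair(b, 0), pair(b, f(e, e))))  →  f(0, e)   [R4 at 2]
3. f(0, e)  →  0   [R6 at ε]

Reduce t₂ = pair(pair(b, b), f(e, f(pair(pair(f(e, pair(pair(b, b), pair(b, e))), b), e), pair(pair(0, 0), 0)))):
1. pair(pair(b, b), f(e, f(pair(pair(f(e, pair(pair(b, b), pair(b, e))), b), e), pair(pair(0, 0), 0))))  →  pair(pair(b, b), f(e, f(pair(pair(b, b), e), pair(pair(0, 0), 0))))   [R5 at 2.2.1.1.1]
2. pair(pair(b, b), f(e, f(pair(pair(b, b), e), pair(pair(0, 0), 0))))  →  pair(pair(b, b), f(e, e))   [R2 at 2.2]
3. pair(pair(b, b), f(e, e))  →  pair(pair(b, b), e)   [R6 at 2]

no — NF(t₁) = 0, NF(t₂) = pair(pair(b, b), e)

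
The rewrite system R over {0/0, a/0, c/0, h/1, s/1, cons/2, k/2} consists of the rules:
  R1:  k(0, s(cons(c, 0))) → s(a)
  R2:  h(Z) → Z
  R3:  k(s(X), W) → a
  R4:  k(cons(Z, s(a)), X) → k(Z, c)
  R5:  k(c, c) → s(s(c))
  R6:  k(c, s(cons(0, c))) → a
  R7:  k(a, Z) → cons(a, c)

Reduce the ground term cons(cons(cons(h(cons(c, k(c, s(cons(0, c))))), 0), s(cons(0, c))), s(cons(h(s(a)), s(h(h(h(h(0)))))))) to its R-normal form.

cons(cons(cons(cons(c, a), 0), s(cons(0, c))), s(cons(s(a), s(0))))

1. cons(cons(cons(h(cons(c, k(c, s(cons(0, c))))), 0), s(cons(0, c))), s(cons(h(s(a)), s(h(h(h(h(0))))))))  →  cons(cons(cons(cons(c, k(c, s(cons(0, c)))), 0), s(cons(0, c))), s(cons(h(s(a)), s(h(h(h(h(0))))))))   [R2 at 1.1.1]
2. cons(cons(cons(cons(c, k(c, s(cons(0, c)))), 0), s(cons(0, c))), s(cons(h(s(a)), s(h(h(h(h(0))))))))  →  cons(cons(cons(cons(c, a), 0), s(cons(0, c))), s(cons(h(s(a)), s(h(h(h(h(0))))))))   [R6 at 1.1.1.2]
3. cons(cons(cons(cons(c, a), 0), s(cons(0, c))), s(cons(h(s(a)), s(h(h(h(h(0))))))))  →  cons(cons(cons(cons(c, a), 0), s(cons(0, c))), s(cons(s(a), s(h(h(h(h(0))))))))   [R2 at 2.1.1]
4. cons(cons(cons(cons(c, a), 0), s(cons(0, c))), s(cons(s(a), s(h(h(h(h(0))))))))  →  cons(cons(cons(cons(c, a), 0), s(cons(0, c))), s(cons(s(a), s(h(h(h(0)))))))   [R2 at 2.1.2.1]
5. cons(cons(cons(cons(c, a), 0), s(cons(0, c))), s(cons(s(a), s(h(h(h(0)))))))  →  cons(cons(cons(cons(c, a), 0), s(cons(0, c))), s(cons(s(a), s(h(h(0))))))   [R2 at 2.1.2.1]
6. cons(cons(cons(cons(c, a), 0), s(cons(0, c))), s(cons(s(a), s(h(h(0))))))  →  cons(cons(cons(cons(c, a), 0), s(cons(0, c))), s(cons(s(a), s(h(0)))))   [R2 at 2.1.2.1]
7. cons(cons(cons(cons(c, a), 0), s(cons(0, c))), s(cons(s(a), s(h(0)))))  →  cons(cons(cons(cons(c, a), 0), s(cons(0, c))), s(cons(s(a), s(0))))   [R2 at 2.1.2.1]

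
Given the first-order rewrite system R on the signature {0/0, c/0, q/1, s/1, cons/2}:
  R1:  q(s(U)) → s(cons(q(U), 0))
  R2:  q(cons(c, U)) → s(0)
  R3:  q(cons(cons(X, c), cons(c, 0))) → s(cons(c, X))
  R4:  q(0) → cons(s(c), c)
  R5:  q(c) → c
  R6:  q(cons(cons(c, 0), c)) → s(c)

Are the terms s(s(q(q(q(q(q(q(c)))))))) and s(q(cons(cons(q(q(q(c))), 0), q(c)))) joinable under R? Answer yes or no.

Reduce t₁ = s(s(q(q(q(q(q(q(c)))))))):
1. s(s(q(q(q(q(q(q(c))))))))  →  s(s(q(q(q(q(q(c)))))))   [R5 at 1.1.1.1.1.1.1]
2. s(s(q(q(q(q(q(c)))))))  →  s(s(q(q(q(q(c))))))   [R5 at 1.1.1.1.1.1]
3. s(s(q(q(q(q(c))))))  →  s(s(q(q(q(c)))))   [R5 at 1.1.1.1.1]
4. s(s(q(q(q(c)))))  →  s(s(q(q(c))))   [R5 at 1.1.1.1]
5. s(s(q(q(c))))  →  s(s(q(c)))   [R5 at 1.1.1]
6. s(s(q(c)))  →  s(s(c))   [R5 at 1.1]

Reduce t₂ = s(q(cons(cons(q(q(q(c))), 0), q(c)))):
1. s(q(cons(cons(q(q(q(c))), 0), q(c))))  →  s(q(cons(cons(q(q(c)), 0), q(c))))   [R5 at 1.1.1.1.1.1]
2. s(q(cons(cons(q(q(c)), 0), q(c))))  →  s(q(cons(cons(q(c), 0), q(c))))   [R5 at 1.1.1.1.1]
3. s(q(cons(cons(q(c), 0), q(c))))  →  s(q(cons(cons(c, 0), q(c))))   [R5 at 1.1.1.1]
4. s(q(cons(cons(c, 0), q(c))))  →  s(q(cons(cons(c, 0), c)))   [R5 at 1.1.2]
5. s(q(cons(cons(c, 0), c)))  →  s(s(c))   [R6 at 1]

yes — NF(t₁) = s(s(c)), NF(t₂) = s(s(c))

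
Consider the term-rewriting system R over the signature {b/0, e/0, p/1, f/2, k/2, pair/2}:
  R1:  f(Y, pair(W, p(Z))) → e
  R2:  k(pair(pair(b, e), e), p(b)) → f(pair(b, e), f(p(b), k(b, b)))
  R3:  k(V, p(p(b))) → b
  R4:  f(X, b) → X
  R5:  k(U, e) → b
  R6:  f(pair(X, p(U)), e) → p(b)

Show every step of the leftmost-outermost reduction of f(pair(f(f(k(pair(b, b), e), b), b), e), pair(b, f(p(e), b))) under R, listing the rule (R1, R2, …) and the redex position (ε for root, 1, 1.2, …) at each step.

e

1. f(pair(f(f(k(pair(b, b), e), b), b), e), pair(b, f(p(e), b)))  →  f(pair(f(k(pair(b, b), e), b), e), pair(b, f(p(e), b)))   [R4 at 1.1]
2. f(pair(f(k(pair(b, b), e), b), e), pair(b, f(p(e), b)))  →  f(pair(k(pair(b, b), e), e), pair(b, f(p(e), b)))   [R4 at 1.1]
3. f(pair(k(pair(b, b), e), e), pair(b, f(p(e), b)))  →  f(pair(b, e), pair(b, f(p(e), b)))   [R5 at 1.1]
4. f(pair(b, e), pair(b, f(p(e), b)))  →  f(pair(b, e), pair(b, p(e)))   [R4 at 2.2]
5. f(pair(b, e), pair(b, p(e)))  →  e   [R1 at ε]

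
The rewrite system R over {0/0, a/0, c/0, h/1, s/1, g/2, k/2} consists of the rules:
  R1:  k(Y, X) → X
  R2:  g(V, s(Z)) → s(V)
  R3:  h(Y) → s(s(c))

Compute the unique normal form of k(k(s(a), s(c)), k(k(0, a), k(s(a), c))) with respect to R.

1. k(k(s(a), s(c)), k(k(0, a), k(s(a), c)))  →  k(k(0, a), k(s(a), c))   [R1 at ε]
2. k(k(0, a), k(s(a), c))  →  k(s(a), c)   [R1 at ε]
3. k(s(a), c)  →  c   [R1 at ε]

c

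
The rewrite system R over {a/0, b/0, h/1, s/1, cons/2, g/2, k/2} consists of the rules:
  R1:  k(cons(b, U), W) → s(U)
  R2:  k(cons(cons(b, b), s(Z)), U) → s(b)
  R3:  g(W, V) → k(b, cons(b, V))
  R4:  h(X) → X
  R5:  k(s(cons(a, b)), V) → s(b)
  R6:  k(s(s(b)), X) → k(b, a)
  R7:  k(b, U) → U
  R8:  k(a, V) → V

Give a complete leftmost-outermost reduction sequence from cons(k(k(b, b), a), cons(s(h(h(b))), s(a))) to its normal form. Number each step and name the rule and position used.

cons(a, cons(s(b), s(a)))

1. cons(k(k(b, b), a), cons(s(h(h(b))), s(a)))  →  cons(k(b, a), cons(s(h(h(b))), s(a)))   [R7 at 1.1]
2. cons(k(b, a), cons(s(h(h(b))), s(a)))  →  cons(a, cons(s(h(h(b))), s(a)))   [R7 at 1]
3. cons(a, cons(s(h(h(b))), s(a)))  →  cons(a, cons(s(h(b)), s(a)))   [R4 at 2.1.1]
4. cons(a, cons(s(h(b)), s(a)))  →  cons(a, cons(s(b), s(a)))   [R4 at 2.1.1]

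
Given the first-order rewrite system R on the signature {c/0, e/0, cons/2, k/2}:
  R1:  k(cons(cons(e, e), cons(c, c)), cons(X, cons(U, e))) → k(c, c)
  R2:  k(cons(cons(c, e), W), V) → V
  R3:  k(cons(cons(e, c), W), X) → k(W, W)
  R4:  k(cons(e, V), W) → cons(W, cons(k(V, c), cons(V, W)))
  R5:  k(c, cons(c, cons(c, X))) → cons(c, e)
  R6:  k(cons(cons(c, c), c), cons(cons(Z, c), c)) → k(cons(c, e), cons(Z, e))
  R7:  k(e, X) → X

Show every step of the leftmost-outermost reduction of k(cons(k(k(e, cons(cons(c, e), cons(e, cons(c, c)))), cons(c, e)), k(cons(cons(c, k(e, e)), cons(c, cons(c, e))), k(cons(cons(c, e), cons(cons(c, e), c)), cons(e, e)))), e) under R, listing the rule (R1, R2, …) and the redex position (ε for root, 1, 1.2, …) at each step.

e

1. k(cons(k(k(e, cons(cons(c, e), cons(e, cons(c, c)))), cons(c, e)), k(cons(cons(c, k(e, e)), cons(c, cons(c, e))), k(cons(cons(c, e), cons(cons(c, e), c)), cons(e, e)))), e)  →  k(cons(k(cons(cons(c, e), cons(e, cons(c, c))), cons(c, e)), k(cons(cons(c, k(e, e)), cons(c, cons(c, e))), k(cons(cons(c, e), cons(cons(c, e), c)), cons(e, e)))), e)   [R7 at 1.1.1]
2. k(cons(k(cons(cons(c, e), cons(e, cons(c, c))), cons(c, e)), k(cons(cons(c, k(e, e)), cons(c, cons(c, e))), k(cons(cons(c, e), cons(cons(c, e), c)), cons(e, e)))), e)  →  k(cons(cons(c, e), k(cons(cons(c, k(e, e)), cons(c, cons(c, e))), k(cons(cons(c, e), cons(cons(c, e), c)), cons(e, e)))), e)   [R2 at 1.1]
3. k(cons(cons(c, e), k(cons(cons(c, k(e, e)), cons(c, cons(c, e))), k(cons(cons(c, e), cons(cons(c, e), c)), cons(e, e)))), e)  →  e   [R2 at ε]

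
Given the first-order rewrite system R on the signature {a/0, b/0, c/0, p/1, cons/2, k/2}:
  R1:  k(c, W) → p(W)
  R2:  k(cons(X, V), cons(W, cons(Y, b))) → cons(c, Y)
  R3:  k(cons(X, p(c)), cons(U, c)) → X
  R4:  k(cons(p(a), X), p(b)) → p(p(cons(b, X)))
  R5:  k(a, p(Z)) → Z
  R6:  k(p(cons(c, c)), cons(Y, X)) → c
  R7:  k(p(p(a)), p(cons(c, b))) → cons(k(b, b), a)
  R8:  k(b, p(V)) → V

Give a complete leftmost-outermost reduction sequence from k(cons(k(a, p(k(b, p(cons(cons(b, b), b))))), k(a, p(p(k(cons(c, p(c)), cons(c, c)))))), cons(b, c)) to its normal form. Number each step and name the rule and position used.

cons(cons(b, b), b)

1. k(cons(k(a, p(k(b, p(cons(cons(b, b), b))))), k(a, p(p(k(cons(c, p(c)), cons(c, c)))))), cons(b, c))  →  k(cons(k(b, p(cons(cons(b, b), b))), k(a, p(p(k(cons(c, p(c)), cons(c, c)))))), cons(b, c))   [R5 at 1.1]
2. k(cons(k(b, p(cons(cons(b, b), b))), k(a, p(p(k(cons(c, p(c)), cons(c, c)))))), cons(b, c))  →  k(cons(cons(cons(b, b), b), k(a, p(p(k(cons(c, p(c)), cons(c, c)))))), cons(b, c))   [R8 at 1.1]
3. k(cons(cons(cons(b, b), b), k(a, p(p(k(cons(c, p(c)), cons(c, c)))))), cons(b, c))  →  k(cons(cons(cons(b, b), b), p(k(cons(c, p(c)), cons(c, c)))), cons(b, c))   [R5 at 1.2]
4. k(cons(cons(cons(b, b), b), p(k(cons(c, p(c)), cons(c, c)))), cons(b, c))  →  k(cons(cons(cons(b, b), b), p(c)), cons(b, c))   [R3 at 1.2.1]
5. k(cons(cons(cons(b, b), b), p(c)), cons(b, c))  →  cons(cons(b, b), b)   [R3 at ε]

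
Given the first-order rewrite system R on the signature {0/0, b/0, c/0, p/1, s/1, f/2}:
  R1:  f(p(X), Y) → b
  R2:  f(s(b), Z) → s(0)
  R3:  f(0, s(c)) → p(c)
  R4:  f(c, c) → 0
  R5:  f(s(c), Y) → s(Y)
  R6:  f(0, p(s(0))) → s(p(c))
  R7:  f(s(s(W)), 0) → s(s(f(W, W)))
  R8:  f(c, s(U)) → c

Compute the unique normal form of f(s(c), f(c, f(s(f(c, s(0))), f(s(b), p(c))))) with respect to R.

1. f(s(c), f(c, f(s(f(c, s(0))), f(s(b), p(c)))))  →  s(f(c, f(s(f(c, s(0))), f(s(b), p(c)))))   [R5 at ε]
2. s(f(c, f(s(f(c, s(0))), f(s(b), p(c)))))  →  s(f(c, f(s(c), f(s(b), p(c)))))   [R8 at 1.2.1.1]
3. s(f(c, f(s(c), f(s(b), p(c)))))  →  s(f(c, s(f(s(b), p(c)))))   [R5 at 1.2]
4. s(f(c, s(f(s(b), p(c)))))  →  s(c)   [R8 at 1]

s(c)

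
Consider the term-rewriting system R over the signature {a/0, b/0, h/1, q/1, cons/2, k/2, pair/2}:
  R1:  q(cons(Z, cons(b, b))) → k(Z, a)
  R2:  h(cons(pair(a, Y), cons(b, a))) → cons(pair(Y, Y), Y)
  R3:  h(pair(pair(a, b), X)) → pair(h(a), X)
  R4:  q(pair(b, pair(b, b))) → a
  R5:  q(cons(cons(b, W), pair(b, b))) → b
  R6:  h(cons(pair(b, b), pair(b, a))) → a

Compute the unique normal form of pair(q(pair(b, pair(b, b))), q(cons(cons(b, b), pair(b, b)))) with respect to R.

1. pair(q(pair(b, pair(b, b))), q(cons(cons(b, b), pair(b, b))))  →  pair(a, q(cons(cons(b, b), pair(b, b))))   [R4 at 1]
2. pair(a, q(cons(cons(b, b), pair(b, b))))  →  pair(a, b)   [R5 at 2]

pair(a, b)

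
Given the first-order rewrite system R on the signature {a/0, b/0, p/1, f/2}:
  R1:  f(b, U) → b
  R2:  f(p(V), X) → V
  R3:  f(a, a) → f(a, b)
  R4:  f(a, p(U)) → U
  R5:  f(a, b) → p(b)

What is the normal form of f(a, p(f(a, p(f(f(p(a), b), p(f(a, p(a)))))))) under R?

1. f(a, p(f(a, p(f(f(p(a), b), p(f(a, p(a))))))))  →  f(a, p(f(f(p(a), b), p(f(a, p(a))))))   [R4 at ε]
2. f(a, p(f(f(p(a), b), p(f(a, p(a))))))  →  f(f(p(a), b), p(f(a, p(a))))   [R4 at ε]
3. f(f(p(a), b), p(f(a, p(a))))  →  f(a, p(f(a, p(a))))   [R2 at 1]
4. f(a, p(f(a, p(a))))  →  f(a, p(a))   [R4 at ε]
5. f(a, p(a))  →  a   [R4 at ε]

a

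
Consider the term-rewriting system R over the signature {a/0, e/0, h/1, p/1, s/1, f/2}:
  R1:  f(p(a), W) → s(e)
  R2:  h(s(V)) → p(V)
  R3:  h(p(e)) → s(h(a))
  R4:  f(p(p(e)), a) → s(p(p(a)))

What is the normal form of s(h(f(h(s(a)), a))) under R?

s(p(e))

1. s(h(f(h(s(a)), a)))  →  s(h(f(p(a), a)))   [R2 at 1.1.1]
2. s(h(f(p(a), a)))  →  s(h(s(e)))   [R1 at 1.1]
3. s(h(s(e)))  →  s(p(e))   [R2 at 1]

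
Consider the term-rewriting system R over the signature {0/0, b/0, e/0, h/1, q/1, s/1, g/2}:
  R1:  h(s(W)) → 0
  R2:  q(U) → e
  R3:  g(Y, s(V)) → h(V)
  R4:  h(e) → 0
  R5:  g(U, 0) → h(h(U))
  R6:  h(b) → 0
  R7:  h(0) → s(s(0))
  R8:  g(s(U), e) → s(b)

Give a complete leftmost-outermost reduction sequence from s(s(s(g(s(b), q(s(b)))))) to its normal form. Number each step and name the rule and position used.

s(s(s(s(b))))

1. s(s(s(g(s(b), q(s(b))))))  →  s(s(s(g(s(b), e))))   [R2 at 1.1.1.2]
2. s(s(s(g(s(b), e))))  →  s(s(s(s(b))))   [R8 at 1.1.1]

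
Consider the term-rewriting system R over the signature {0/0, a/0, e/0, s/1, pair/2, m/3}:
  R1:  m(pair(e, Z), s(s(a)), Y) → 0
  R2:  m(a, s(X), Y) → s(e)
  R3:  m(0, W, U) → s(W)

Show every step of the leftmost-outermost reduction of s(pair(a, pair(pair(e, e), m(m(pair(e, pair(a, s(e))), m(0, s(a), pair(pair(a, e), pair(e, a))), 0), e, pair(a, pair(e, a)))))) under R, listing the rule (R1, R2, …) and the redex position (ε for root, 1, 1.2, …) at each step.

1. s(pair(a, pair(pair(e, e), m(m(pair(e, pair(a, s(e))), m(0, s(a), pair(pair(a, e), pair(e, a))), 0), e, pair(a, pair(e, a))))))  →  s(pair(a, pair(pair(e, e), m(m(pair(e, pair(a, s(e))), s(s(a)), 0), e, pair(a, pair(e, a))))))   [R3 at 1.2.2.1.2]
2. s(pair(a, pair(pair(e, e), m(m(pair(e, pair(a, s(e))), s(s(a)), 0), e, pair(a, pair(e, a))))))  →  s(pair(a, pair(pair(e, e), m(0, e, pair(a, pair(e, a))))))   [R1 at 1.2.2.1]
3. s(pair(a, pair(pair(e, e), m(0, e, pair(a, pair(e, a))))))  →  s(pair(a, pair(pair(e, e), s(e))))   [R3 at 1.2.2]

s(pair(a, pair(pair(e, e), s(e))))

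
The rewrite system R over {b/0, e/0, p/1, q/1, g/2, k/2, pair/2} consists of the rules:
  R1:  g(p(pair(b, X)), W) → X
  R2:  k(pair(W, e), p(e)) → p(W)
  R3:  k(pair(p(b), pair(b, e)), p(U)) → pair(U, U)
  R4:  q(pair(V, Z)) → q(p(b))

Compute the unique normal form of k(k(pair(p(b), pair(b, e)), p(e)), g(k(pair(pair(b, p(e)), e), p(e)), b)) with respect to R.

1. k(k(pair(p(b), pair(b, e)), p(e)), g(k(pair(pair(b, p(e)), e), p(e)), b))  →  k(pair(e, e), g(k(pair(pair(b, p(e)), e), p(e)), b))   [R3 at 1]
2. k(pair(e, e), g(k(pair(pair(b, p(e)), e), p(e)), b))  →  k(pair(e, e), g(p(pair(b, p(e))), b))   [R2 at 2.1]
3. k(pair(e, e), g(p(pair(b, p(e))), b))  →  k(pair(e, e), p(e))   [R1 at 2]
4. k(pair(e, e), p(e))  →  p(e)   [R2 at ε]

p(e)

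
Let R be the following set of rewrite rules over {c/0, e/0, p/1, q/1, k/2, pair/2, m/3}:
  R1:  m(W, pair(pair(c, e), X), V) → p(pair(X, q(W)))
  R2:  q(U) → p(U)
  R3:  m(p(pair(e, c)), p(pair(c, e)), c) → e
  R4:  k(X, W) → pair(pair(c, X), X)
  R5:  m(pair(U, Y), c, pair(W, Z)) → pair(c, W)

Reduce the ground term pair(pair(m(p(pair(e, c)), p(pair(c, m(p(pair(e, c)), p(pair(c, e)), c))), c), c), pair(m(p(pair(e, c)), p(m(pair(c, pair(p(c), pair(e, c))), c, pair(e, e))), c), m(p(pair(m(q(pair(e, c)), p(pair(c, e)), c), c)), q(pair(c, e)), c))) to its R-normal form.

pair(pair(e, c), pair(e, e))

1. pair(pair(m(p(pair(e, c)), p(pair(c, m(p(pair(e, c)), p(pair(c, e)), c))), c), c), pair(m(p(pair(e, c)), p(m(pair(c, pair(p(c), pair(e, c))), c, pair(e, e))), c), m(p(pair(m(q(pair(e, c)), p(pair(c, e)), c), c)), q(pair(c, e)), c)))  →  pair(pair(m(p(pair(e, c)), p(pair(c, e)), c), c), pair(m(p(pair(e, c)), p(m(pair(c, pair(p(c), pair(e, c))), c, pair(e, e))), c), m(p(pair(m(q(pair(e, c)), p(pair(c, e)), c), c)), q(pair(c, e)), c)))   [R3 at 1.1.2.1.2]
2. pair(pair(m(p(pair(e, c)), p(pair(c, e)), c), c), pair(m(p(pair(e, c)), p(m(pair(c, pair(p(c), pair(e, c))), c, pair(e, e))), c), m(p(pair(m(q(pair(e, c)), p(pair(c, e)), c), c)), q(pair(c, e)), c)))  →  pair(pair(e, c), pair(m(p(pair(e, c)), p(m(pair(c, pair(p(c), pair(e, c))), c, pair(e, e))), c), m(p(pair(m(q(pair(e, c)), p(pair(c, e)), c), c)), q(pair(c, e)), c)))   [R3 at 1.1]
3. pair(pair(e, c), pair(m(p(pair(e, c)), p(m(pair(c, pair(p(c), pair(e, c))), c, pair(e, e))), c), m(p(pair(m(q(pair(e, c)), p(pair(c, e)), c), c)), q(pair(c, e)), c)))  →  pair(pair(e, c), pair(m(p(pair(e, c)), p(pair(c, e)), c), m(p(pair(m(q(pair(e, c)), p(pair(c, e)), c), c)), q(pair(c, e)), c)))   [R5 at 2.1.2.1]
4. pair(pair(e, c), pair(m(p(pair(e, c)), p(pair(c, e)), c), m(p(pair(m(q(pair(e, c)), p(pair(c, e)), c), c)), q(pair(c, e)), c)))  →  pair(pair(e, c), pair(e, m(p(pair(m(q(pair(e, c)), p(pair(c, e)), c), c)), q(pair(c, e)), c)))   [R3 at 2.1]
5. pair(pair(e, c), pair(e, m(p(pair(m(q(pair(e, c)), p(pair(c, e)), c), c)), q(pair(c, e)), c)))  →  pair(pair(e, c), pair(e, m(p(pair(m(p(pair(e, c)), p(pair(c, e)), c), c)), q(pair(c, e)), c)))   [R2 at 2.2.1.1.1.1]
6. pair(pair(e, c), pair(e, m(p(pair(m(p(pair(e, c)), p(pair(c, e)), c), c)), q(pair(c, e)), c)))  →  pair(pair(e, c), pair(e, m(p(pair(e, c)), q(pair(c, e)), c)))   [R3 at 2.2.1.1.1]
7. pair(pair(e, c), pair(e, m(p(pair(e, c)), q(pair(c, e)), c)))  →  pair(pair(e, c), pair(e, m(p(pair(e, c)), p(pair(c, e)), c)))   [R2 at 2.2.2]
8. pair(pair(e, c), pair(e, m(p(pair(e, c)), p(pair(c, e)), c)))  →  pair(pair(e, c), pair(e, e))   [R3 at 2.2]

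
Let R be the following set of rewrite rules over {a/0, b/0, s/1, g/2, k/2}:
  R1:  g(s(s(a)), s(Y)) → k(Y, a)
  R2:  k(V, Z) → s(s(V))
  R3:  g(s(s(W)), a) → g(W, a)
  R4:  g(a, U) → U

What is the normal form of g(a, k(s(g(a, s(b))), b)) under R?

s(s(s(s(b))))

1. g(a, k(s(g(a, s(b))), b))  →  k(s(g(a, s(b))), b)   [R4 at ε]
2. k(s(g(a, s(b))), b)  →  s(s(s(g(a, s(b)))))   [R2 at ε]
3. s(s(s(g(a, s(b)))))  →  s(s(s(s(b))))   [R4 at 1.1.1]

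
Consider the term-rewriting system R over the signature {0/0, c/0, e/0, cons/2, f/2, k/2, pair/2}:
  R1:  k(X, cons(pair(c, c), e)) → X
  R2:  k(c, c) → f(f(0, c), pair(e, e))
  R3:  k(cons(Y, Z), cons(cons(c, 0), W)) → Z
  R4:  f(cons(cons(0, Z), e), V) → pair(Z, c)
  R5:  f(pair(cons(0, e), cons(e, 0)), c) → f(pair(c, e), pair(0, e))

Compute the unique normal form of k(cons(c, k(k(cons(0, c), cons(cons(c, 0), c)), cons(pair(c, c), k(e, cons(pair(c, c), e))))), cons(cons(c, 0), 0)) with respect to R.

c

1. k(cons(c, k(k(cons(0, c), cons(cons(c, 0), c)), cons(pair(c, c), k(e, cons(pair(c, c), e))))), cons(cons(c, 0), 0))  →  k(k(cons(0, c), cons(cons(c, 0), c)), cons(pair(c, c), k(e, cons(pair(c, c), e))))   [R3 at ε]
2. k(k(cons(0, c), cons(cons(c, 0), c)), cons(pair(c, c), k(e, cons(pair(c, c), e))))  →  k(c, cons(pair(c, c), k(e, cons(pair(c, c), e))))   [R3 at 1]
3. k(c, cons(pair(c, c), k(e, cons(pair(c, c), e))))  →  k(c, cons(pair(c, c), e))   [R1 at 2.2]
4. k(c, cons(pair(c, c), e))  →  c   [R1 at ε]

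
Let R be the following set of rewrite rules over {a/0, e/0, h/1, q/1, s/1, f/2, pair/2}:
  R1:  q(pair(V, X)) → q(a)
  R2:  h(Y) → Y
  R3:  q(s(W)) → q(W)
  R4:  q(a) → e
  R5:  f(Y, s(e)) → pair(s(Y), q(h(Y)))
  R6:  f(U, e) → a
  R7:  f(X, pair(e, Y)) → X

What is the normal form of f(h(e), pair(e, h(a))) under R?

1. f(h(e), pair(e, h(a)))  →  h(e)   [R7 at ε]
2. h(e)  →  e   [R2 at ε]

e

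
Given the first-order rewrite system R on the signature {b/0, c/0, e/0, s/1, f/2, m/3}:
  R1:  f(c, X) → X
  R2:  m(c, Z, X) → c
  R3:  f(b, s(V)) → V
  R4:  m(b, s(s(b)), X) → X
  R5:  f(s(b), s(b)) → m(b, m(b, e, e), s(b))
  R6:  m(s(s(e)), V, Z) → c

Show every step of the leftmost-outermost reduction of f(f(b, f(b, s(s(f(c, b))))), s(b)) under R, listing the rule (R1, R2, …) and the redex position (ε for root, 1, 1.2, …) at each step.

b

1. f(f(b, f(b, s(s(f(c, b))))), s(b))  →  f(f(b, s(f(c, b))), s(b))   [R3 at 1.2]
2. f(f(b, s(f(c, b))), s(b))  →  f(f(c, b), s(b))   [R3 at 1]
3. f(f(c, b), s(b))  →  f(b, s(b))   [R1 at 1]
4. f(b, s(b))  →  b   [R3 at ε]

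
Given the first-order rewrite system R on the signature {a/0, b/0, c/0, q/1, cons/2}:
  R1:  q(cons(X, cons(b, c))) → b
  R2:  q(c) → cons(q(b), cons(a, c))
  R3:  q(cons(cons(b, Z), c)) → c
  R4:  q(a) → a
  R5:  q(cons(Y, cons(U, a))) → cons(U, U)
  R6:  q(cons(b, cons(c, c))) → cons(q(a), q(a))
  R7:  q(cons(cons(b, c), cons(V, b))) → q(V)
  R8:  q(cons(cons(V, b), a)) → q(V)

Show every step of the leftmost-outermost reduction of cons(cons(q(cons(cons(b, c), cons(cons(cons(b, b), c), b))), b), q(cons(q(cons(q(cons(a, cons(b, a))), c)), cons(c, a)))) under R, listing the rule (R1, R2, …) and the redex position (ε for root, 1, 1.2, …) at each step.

1. cons(cons(q(cons(cons(b, c), cons(cons(cons(b, b), c), b))), b), q(cons(q(cons(q(cons(a, cons(b, a))), c)), cons(c, a))))  →  cons(cons(q(cons(cons(b, b), c)), b), q(cons(q(cons(q(cons(a, cons(b, a))), c)), cons(c, a))))   [R7 at 1.1]
2. cons(cons(q(cons(cons(b, b), c)), b), q(cons(q(cons(q(cons(a, cons(b, a))), c)), cons(c, a))))  →  cons(cons(c, b), q(cons(q(cons(q(cons(a, cons(b, a))), c)), cons(c, a))))   [R3 at 1.1]
3. cons(cons(c, b), q(cons(q(cons(q(cons(a, cons(b, a))), c)), cons(c, a))))  →  cons(cons(c, b), cons(c, c))   [R5 at 2]

cons(cons(c, b), cons(c, c))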